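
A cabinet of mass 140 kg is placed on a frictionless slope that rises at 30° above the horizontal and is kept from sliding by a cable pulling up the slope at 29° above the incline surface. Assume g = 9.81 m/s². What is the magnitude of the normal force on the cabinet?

Take axes along and perpendicular to the incline. Weight components: W sin 30° = 686.7 N down-slope, W cos 30° = 1189 N into the surface.
Along incline: T cos 29° = W sin 30° → T = 785.1 N.
Perpendicular: N = W cos 30° − T sin 29° = 808.8 N.

N ≈ 809 N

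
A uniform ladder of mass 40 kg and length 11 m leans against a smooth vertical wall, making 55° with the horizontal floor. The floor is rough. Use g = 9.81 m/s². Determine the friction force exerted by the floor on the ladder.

Torques about the foot: N_wall · 11 sin 55° = 40×9.81×5.5 cos 55° → N_wall = 137.38 N.
ΣF_x = 0: f_floor = N_wall = 137.38 N.

f ≈ 137 N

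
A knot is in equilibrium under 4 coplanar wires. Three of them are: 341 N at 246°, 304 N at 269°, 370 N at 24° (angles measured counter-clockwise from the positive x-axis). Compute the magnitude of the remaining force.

Sum the known components: ΣF_x = 194 N, ΣF_y = -465 N.
For equilibrium the remaining force must supply (−ΣF_x, −ΣF_y) = (-194, 465) N.
Magnitude = √((-194)² + (465)²) = 503.8 N; direction = atan2(465, -194) = 112.6°.

F ≈ 504 N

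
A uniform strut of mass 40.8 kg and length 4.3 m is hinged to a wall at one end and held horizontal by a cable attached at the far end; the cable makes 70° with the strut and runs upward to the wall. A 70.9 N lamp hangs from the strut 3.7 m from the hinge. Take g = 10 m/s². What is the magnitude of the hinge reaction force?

|H| ≈ 235 N

Take torques about the hinge: T sin 70° · 4.3 = 40.8×10×2.15 + 70.9×3.7 = 1139.5 N·m.
So T = 1139.5 / (0.9397 × 4.3) = 282.01 N.
ΣF_x = 0: H_x = T cos 70° = 96.455 N.
ΣF_y = 0: H_y = (40.8×10 + 70.9) − T sin 70° = 478.9 − 265.01 = 213.89 N.
|H| = √(H_x² + H_y²) = √((96.455)² + (213.89)²) = 234.64 N.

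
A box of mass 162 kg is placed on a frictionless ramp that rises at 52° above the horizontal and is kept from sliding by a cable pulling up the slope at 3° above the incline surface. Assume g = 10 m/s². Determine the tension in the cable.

Take axes along and perpendicular to the incline. Weight components: W sin 52° = 1277 N down-slope, W cos 52° = 997.4 N into the surface.
Along incline: T cos 3° = W sin 52° → T = 1278 N.
Perpendicular: N = W cos 52° − T sin 3° = 930.5 N.

T ≈ 1280 N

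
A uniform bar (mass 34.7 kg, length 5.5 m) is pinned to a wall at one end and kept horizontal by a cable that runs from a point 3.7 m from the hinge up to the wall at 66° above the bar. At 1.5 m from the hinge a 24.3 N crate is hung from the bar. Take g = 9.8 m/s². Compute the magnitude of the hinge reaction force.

Take torques about the hinge: T sin 66° · 3.7 = 34.7×9.8×2.75 + 24.3×1.5 = 971.62 N·m.
So T = 971.62 / (0.9135 × 3.7) = 287.45 N.
ΣF_x = 0: H_x = T cos 66° = 116.92 N.
ΣF_y = 0: H_y = (34.7×9.8 + 24.3) − T sin 66° = 364.36 − 262.6 = 101.76 N.
|H| = √(H_x² + H_y²) = √((116.92)² + (101.76)²) = 155 N.

|H| ≈ 155 N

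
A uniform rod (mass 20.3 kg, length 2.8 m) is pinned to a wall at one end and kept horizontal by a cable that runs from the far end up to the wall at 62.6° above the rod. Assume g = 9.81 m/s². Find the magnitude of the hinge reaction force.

|H| ≈ 112 N

Take torques about the hinge: T sin 62.6° · 2.8 = 20.3×9.81×1.4 = 278.8 N·m.
So T = 278.8 / (0.8878 × 2.8) = 112.15 N.
ΣF_x = 0: H_x = T cos 62.6° = 51.613 N.
ΣF_y = 0: H_y = (20.3×9.81) − T sin 62.6° = 199.14 − 99.572 = 99.572 N.
|H| = √(H_x² + H_y²) = √((51.613)² + (99.572)²) = 112.15 N.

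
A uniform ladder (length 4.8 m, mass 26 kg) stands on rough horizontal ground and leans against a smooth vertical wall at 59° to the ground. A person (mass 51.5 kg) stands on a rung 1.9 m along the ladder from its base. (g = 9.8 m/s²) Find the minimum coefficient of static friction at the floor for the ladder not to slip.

ΣF_y = 0: N_floor = 26×9.8 + 51.5×9.8 = 759.5 N.
Torques about the foot: N_wall · 4.8 sin 59° = 26×9.8×2.4 cos 59° + 51.5×9.8×1.9 cos 59° → N_wall = 196.59 N.
ΣF_x = 0: f_floor = N_wall = 196.59 N.
μ_min = f_floor / N_floor = 196.59 / 759.5 = 0.2588.

μ_min ≈ 0.259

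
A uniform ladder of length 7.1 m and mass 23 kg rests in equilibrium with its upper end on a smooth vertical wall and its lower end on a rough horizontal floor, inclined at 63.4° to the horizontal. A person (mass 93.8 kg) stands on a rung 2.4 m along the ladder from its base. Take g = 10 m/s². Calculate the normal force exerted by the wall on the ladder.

N_wall ≈ 216 N

Torques about the foot: N_wall · 7.1 sin 63.4° = 23×10×3.55 cos 63.4° + 93.8×10×2.4 cos 63.4° → N_wall = 216.36 N.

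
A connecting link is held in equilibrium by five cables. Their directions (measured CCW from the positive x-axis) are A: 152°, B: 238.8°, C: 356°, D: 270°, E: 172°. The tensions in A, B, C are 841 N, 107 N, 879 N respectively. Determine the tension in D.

T_D ≈ 253 N

Resolve: ΣF_x = 841 cos 152° + 107 cos 238.8° + 879 cos 356° + T_D cos 270° + T_E cos 172° = 0.
        ΣF_y = 841 sin 152° + 107 sin 238.8° + 879 sin 356° + T_D sin 270° + T_E sin 172° = 0.
The known terms sum to (78.87, 242) N, so 0.0000 T_D − 0.9903 T_E = -78.87 and -1.0000 T_D + 0.1392 T_E = -242.
Solving simultaneously: T_D = 253.1 N, T_E = 79.65 N.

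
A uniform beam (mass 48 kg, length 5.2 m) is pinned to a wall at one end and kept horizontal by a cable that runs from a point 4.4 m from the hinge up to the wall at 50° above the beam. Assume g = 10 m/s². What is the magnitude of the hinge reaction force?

|H| ≈ 309 N

Take torques about the hinge: T sin 50° · 4.4 = 48×10×2.6 = 1248 N·m.
So T = 1248 / (0.7660 × 4.4) = 370.26 N.
ΣF_x = 0: H_x = T cos 50° = 238 N.
ΣF_y = 0: H_y = (48×10) − T sin 50° = 480 − 283.64 = 196.36 N.
|H| = √(H_x² + H_y²) = √((238)² + (196.36)²) = 308.55 N.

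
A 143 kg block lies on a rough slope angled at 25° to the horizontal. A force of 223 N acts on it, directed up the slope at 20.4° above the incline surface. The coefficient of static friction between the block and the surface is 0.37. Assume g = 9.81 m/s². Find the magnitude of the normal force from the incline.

Axes along / perpendicular to the incline. W sin 25° = 592.9 N down-slope; W cos 25° = 1271 N into the surface.
Perpendicular: N = W cos 25° − P sin 20.4° = 1271 − 77.73 = 1194 N.
Along incline: P cos 20.4° + f = W sin 25° (friction acts up-slope) → f = 592.9 − 209 = 383.8 N.
|f| = 383.8 N ≤ μN = 441.7 N, so the block is indeed static.

N ≈ 1190 N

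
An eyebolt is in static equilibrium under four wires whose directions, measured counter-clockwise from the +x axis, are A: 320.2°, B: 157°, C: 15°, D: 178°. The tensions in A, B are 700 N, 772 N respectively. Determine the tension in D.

Resolve: ΣF_x = 700 cos 320.2° + 772 cos 157° + T_C cos 15° + T_D cos 178° = 0.
        ΣF_y = 700 sin 320.2° + 772 sin 157° + T_C sin 15° + T_D sin 178° = 0.
The known terms sum to (-172.8, -146.4) N, so 0.9659 T_C − 0.9994 T_D = 172.8 and 0.2588 T_C + 0.0349 T_D = 146.4.
Solving simultaneously: T_C = 521.2 N, T_D = 330.8 N.

T_D ≈ 331 N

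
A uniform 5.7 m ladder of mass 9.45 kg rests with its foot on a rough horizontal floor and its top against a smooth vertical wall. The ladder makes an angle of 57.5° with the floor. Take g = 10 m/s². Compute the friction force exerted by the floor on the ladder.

f ≈ 30.1 N

Torques about the foot: N_wall · 5.7 sin 57.5° = 9.45×10×2.85 cos 57.5° → N_wall = 30.102 N.
ΣF_x = 0: f_floor = N_wall = 30.102 N.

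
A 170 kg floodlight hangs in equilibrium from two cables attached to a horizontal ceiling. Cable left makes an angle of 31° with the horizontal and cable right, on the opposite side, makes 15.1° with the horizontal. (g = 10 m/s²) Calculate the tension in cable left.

T_left ≈ 2280 N

Weight W = 170 × 10 = 1700 N acts straight down.
Horizontal: T_left cos 31° = T_right cos 15.1°  →  T_right = 0.8878 T_left.
Vertical: T_left sin 31° + T_right sin 15.1° = 1700.
Substituting the horizontal relation into the vertical equation gives 0.7463 T_left = 1700, so T_left = 2278 N.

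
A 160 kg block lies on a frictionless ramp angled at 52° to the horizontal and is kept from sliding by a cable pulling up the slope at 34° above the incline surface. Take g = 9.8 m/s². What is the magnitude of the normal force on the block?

Take axes along and perpendicular to the incline. Weight components: W sin 52° = 1236 N down-slope, W cos 52° = 965.4 N into the surface.
Along incline: T cos 34° = W sin 52° → T = 1490 N.
Perpendicular: N = W cos 52° − T sin 34° = 131.9 N.

N ≈ 132 N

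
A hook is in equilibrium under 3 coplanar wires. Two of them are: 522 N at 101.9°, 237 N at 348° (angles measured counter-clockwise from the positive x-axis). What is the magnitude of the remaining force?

F ≈ 478 N

Sum the known components: ΣF_x = 124.2 N, ΣF_y = 461.5 N.
For equilibrium the remaining force must supply (−ΣF_x, −ΣF_y) = (-124.2, -461.5) N.
Magnitude = √((-124.2)² + (-461.5)²) = 477.9 N; direction = atan2(-461.5, -124.2) = 254.9°.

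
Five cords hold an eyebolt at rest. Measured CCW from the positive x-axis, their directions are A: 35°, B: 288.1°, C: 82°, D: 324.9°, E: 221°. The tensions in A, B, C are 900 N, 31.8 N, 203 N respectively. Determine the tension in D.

Resolve: ΣF_x = 900 cos 35° + 31.8 cos 288.1° + 203 cos 82° + T_D cos 324.9° + T_E cos 221° = 0.
        ΣF_y = 900 sin 35° + 31.8 sin 288.1° + 203 sin 82° + T_D sin 324.9° + T_E sin 221° = 0.
The known terms sum to (775.4, 687) N, so 0.8181 T_D − 0.7547 T_E = -775.4 and -0.5750 T_D − 0.6561 T_E = -687.
Solving simultaneously: T_D = 10.11 N, T_E = 1038 N.

T_D ≈ 10.1 N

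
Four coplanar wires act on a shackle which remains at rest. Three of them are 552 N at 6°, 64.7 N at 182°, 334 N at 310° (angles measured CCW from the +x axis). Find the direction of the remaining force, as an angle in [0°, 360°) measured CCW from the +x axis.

Sum the known components: ΣF_x = 699 N, ΣF_y = -200.4 N.
For equilibrium the remaining force must supply (−ΣF_x, −ΣF_y) = (-699, 200.4) N.
Magnitude = √((-699)² + (200.4)²) = 727.2 N; direction = atan2(200.4, -699) = 164.0°.

θ ≈ 164°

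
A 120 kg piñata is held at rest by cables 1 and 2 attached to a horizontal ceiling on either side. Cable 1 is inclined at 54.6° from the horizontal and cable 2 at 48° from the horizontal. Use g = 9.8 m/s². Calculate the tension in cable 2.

Weight W = 120 × 9.8 = 1176 N acts straight down.
Horizontal: T_1 cos 54.6° = T_2 cos 48°  →  T_1 = 1.155 T_2.
Vertical: T_1 sin 54.6° + T_2 sin 48° = 1176.
Substituting the horizontal relation into the vertical equation gives 1.685 T_2 = 1176, so T_2 = 698 N.

T_2 ≈ 698 N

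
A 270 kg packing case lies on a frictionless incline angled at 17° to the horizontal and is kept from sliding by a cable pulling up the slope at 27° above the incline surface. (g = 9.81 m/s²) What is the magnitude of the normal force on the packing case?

N ≈ 2140 N

Take axes along and perpendicular to the incline. Weight components: W sin 17° = 774.4 N down-slope, W cos 17° = 2533 N into the surface.
Along incline: T cos 27° = W sin 17° → T = 869.1 N.
Perpendicular: N = W cos 17° − T sin 27° = 2138 N.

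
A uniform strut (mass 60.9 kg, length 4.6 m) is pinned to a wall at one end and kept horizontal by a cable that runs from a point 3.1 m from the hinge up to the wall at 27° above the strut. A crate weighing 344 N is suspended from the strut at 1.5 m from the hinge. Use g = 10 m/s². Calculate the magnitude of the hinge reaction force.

|H| ≈ 1260 N

Take torques about the hinge: T sin 27° · 3.1 = 60.9×10×2.3 + 344×1.5 = 1916.7 N·m.
So T = 1916.7 / (0.4540 × 3.1) = 1361.9 N.
ΣF_x = 0: H_x = T cos 27° = 1213.5 N.
ΣF_y = 0: H_y = (60.9×10 + 344) − T sin 27° = 953 − 618.29 = 334.71 N.
|H| = √(H_x² + H_y²) = √((1213.5)² + (334.71)²) = 1258.8 N.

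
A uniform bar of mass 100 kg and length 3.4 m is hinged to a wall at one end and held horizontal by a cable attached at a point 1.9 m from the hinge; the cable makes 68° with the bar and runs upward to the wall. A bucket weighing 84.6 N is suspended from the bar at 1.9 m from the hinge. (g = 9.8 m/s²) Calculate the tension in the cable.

Take torques about the hinge: T sin 68° · 1.9 = 100×9.8×1.7 + 84.6×1.9 = 1826.7 N·m.
So T = 1826.7 / (0.9272 × 1.9) = 1036.9 N.

T ≈ 1040 N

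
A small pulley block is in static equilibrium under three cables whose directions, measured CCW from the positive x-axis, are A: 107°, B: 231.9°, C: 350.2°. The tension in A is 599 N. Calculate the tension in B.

Resolve: ΣF_x = 599 cos 107° + T_B cos 231.9° + T_C cos 350.2° = 0.
        ΣF_y = 599 sin 107° + T_B sin 231.9° + T_C sin 350.2° = 0.
The known terms sum to (-175.1, 572.8) N, so -0.6170 T_B + 0.9854 T_C = 175.1 and -0.7869 T_B − 0.1702 T_C = -572.8.
Solving simultaneously: T_B = 607.2 N, T_C = 558 N.

T_B ≈ 607 N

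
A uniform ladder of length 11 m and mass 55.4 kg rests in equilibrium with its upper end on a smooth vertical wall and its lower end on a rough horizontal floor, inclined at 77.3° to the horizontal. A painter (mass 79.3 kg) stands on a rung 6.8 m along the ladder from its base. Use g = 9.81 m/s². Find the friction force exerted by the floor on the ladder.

Torques about the foot: N_wall · 11 sin 77.3° = 55.4×9.81×5.5 cos 77.3° + 79.3×9.81×6.8 cos 77.3° → N_wall = 169.61 N.
ΣF_x = 0: f_floor = N_wall = 169.61 N.

f ≈ 170 N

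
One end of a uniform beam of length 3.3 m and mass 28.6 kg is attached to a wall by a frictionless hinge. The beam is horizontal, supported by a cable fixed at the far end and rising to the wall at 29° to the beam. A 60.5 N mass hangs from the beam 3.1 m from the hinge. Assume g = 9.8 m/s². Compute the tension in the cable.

Take torques about the hinge: T sin 29° · 3.3 = 28.6×9.8×1.65 + 60.5×3.1 = 650.01 N·m.
So T = 650.01 / (0.4848 × 3.3) = 406.29 N.

T ≈ 406 N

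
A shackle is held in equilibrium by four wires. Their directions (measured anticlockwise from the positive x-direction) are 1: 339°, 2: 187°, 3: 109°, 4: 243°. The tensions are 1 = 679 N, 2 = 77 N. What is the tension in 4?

Resolve: ΣF_x = 679 cos 339° + 77 cos 187° + T_3 cos 109° + T_4 cos 243° = 0.
        ΣF_y = 679 sin 339° + 77 sin 187° + T_3 sin 109° + T_4 sin 243° = 0.
The known terms sum to (557.5, -252.7) N, so -0.3256 T_3 − 0.4540 T_4 = -557.5 and 0.9455 T_3 − 0.8910 T_4 = 252.7.
Solving simultaneously: T_3 = 850 N, T_4 = 618.4 N.

T_4 ≈ 618 N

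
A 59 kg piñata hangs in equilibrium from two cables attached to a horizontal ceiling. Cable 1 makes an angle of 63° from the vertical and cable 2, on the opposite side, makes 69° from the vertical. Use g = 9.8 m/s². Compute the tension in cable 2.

Angles from the horizontal: cable 1 is 90° − 63° = 27°, cable 2 is 90° − 69° = 21°.
Weight W = 59 × 9.8 = 578.2 N acts straight down.
Horizontal: T_1 cos 27° = T_2 cos 21°  →  T_1 = 1.048 T_2.
Vertical: T_1 sin 27° + T_2 sin 21° = 578.2.
Substituting the horizontal relation into the vertical equation gives 0.8341 T_2 = 578.2, so T_2 = 693.2 N.

T_2 ≈ 693 N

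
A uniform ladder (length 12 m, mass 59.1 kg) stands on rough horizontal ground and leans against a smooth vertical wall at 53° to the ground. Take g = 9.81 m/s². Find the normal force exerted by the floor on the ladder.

N_floor ≈ 580 N

ΣF_y = 0: N_floor = 59.1×9.81 = 579.77 N.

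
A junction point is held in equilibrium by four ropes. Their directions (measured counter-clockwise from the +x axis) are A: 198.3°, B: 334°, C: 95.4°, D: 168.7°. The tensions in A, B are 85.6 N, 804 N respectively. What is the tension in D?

T_D ≈ 629 N

Resolve: ΣF_x = 85.6 cos 198.3° + 804 cos 334° + T_C cos 95.4° + T_D cos 168.7° = 0.
        ΣF_y = 85.6 sin 198.3° + 804 sin 334° + T_C sin 95.4° + T_D sin 168.7° = 0.
The known terms sum to (641.4, -379.3) N, so -0.0941 T_C − 0.9806 T_D = -641.4 and 0.9956 T_C + 0.1959 T_D = 379.3.
Solving simultaneously: T_C = 257.1 N, T_D = 629.4 N.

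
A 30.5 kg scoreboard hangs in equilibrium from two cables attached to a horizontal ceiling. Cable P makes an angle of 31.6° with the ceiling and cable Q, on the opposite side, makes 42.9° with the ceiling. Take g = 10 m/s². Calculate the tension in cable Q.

T_Q ≈ 270 N

Weight W = 30.5 × 10 = 305 N acts straight down.
Horizontal: T_P cos 31.6° = T_Q cos 42.9°  →  T_P = 0.8601 T_Q.
Vertical: T_P sin 31.6° + T_Q sin 42.9° = 305.
Substituting the horizontal relation into the vertical equation gives 1.131 T_Q = 305, so T_Q = 269.6 N.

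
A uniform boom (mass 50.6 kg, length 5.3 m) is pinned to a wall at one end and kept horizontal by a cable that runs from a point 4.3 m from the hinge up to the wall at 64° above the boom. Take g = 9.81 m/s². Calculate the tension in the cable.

T ≈ 340 N

Take torques about the hinge: T sin 64° · 4.3 = 50.6×9.81×2.65 = 1315.4 N·m.
So T = 1315.4 / (0.8988 × 4.3) = 340.36 N.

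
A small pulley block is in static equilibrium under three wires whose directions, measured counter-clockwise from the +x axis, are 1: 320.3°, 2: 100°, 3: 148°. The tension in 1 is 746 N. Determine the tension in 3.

T_3 ≈ 649 N

Resolve: ΣF_x = 746 cos 320.3° + T_2 cos 100° + T_3 cos 148° = 0.
        ΣF_y = 746 sin 320.3° + T_2 sin 100° + T_3 sin 148° = 0.
The known terms sum to (574, -476.5) N, so -0.1736 T_2 − 0.8480 T_3 = -574 and 0.9848 T_2 + 0.5299 T_3 = 476.5.
Solving simultaneously: T_2 = 134.5 N, T_3 = 649.3 N.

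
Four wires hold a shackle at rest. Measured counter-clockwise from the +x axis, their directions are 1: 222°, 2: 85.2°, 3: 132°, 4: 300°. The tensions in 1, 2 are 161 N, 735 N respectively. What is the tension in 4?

Resolve: ΣF_x = 161 cos 222° + 735 cos 85.2° + T_3 cos 132° + T_4 cos 300° = 0.
        ΣF_y = 161 sin 222° + 735 sin 85.2° + T_3 sin 132° + T_4 sin 300° = 0.
The known terms sum to (-58.14, 624.7) N, so -0.6691 T_3 + 0.5000 T_4 = 58.14 and 0.7431 T_3 − 0.8660 T_4 = -624.7.
Solving simultaneously: T_3 = 1260 N, T_4 = 1803 N.

T_4 ≈ 1800 N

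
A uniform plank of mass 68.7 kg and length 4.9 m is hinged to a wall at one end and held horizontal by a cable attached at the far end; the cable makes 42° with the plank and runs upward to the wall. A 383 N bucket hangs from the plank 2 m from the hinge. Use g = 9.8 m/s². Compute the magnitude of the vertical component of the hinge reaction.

Take torques about the hinge: T sin 42° · 4.9 = 68.7×9.8×2.45 + 383×2 = 2415.5 N·m.
So T = 2415.5 / (0.6691 × 4.9) = 736.71 N.
ΣF_y = 0: H_y = (68.7×9.8 + 383) − T sin 42° = 1056.3 − 492.96 = 563.3 N.

|H_y| ≈ 563 N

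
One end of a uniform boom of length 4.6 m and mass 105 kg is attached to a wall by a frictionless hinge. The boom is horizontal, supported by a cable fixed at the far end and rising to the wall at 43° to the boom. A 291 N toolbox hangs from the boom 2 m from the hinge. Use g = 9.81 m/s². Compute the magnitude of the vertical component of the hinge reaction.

Take torques about the hinge: T sin 43° · 4.6 = 105×9.81×2.3 + 291×2 = 2951.1 N·m.
So T = 2951.1 / (0.6820 × 4.6) = 940.69 N.
ΣF_y = 0: H_y = (105×9.81 + 291) − T sin 43° = 1321 − 641.55 = 679.5 N.

|H_y| ≈ 680 N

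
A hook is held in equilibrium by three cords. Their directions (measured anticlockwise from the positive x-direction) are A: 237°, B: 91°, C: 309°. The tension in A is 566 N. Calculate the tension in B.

T_B ≈ 874 N

Resolve: ΣF_x = 566 cos 237° + T_B cos 91° + T_C cos 309° = 0.
        ΣF_y = 566 sin 237° + T_B sin 91° + T_C sin 309° = 0.
The known terms sum to (-308.3, -474.7) N, so -0.0175 T_B + 0.6293 T_C = 308.3 and 0.9998 T_B − 0.7771 T_C = 474.7.
Solving simultaneously: T_B = 874.3 N, T_C = 514.1 N.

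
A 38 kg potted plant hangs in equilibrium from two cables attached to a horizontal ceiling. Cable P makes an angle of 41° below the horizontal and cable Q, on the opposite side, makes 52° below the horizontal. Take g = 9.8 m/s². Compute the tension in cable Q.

T_Q ≈ 281 N

Weight W = 38 × 9.8 = 372.4 N acts straight down.
Horizontal: T_P cos 41° = T_Q cos 52°  →  T_P = 0.8158 T_Q.
Vertical: T_P sin 41° + T_Q sin 52° = 372.4.
Substituting the horizontal relation into the vertical equation gives 1.323 T_Q = 372.4, so T_Q = 281.4 N.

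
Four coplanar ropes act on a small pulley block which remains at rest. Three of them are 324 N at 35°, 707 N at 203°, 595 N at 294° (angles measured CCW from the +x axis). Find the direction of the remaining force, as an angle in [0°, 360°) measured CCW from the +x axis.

θ ≈ 77.3°

Sum the known components: ΣF_x = -143.4 N, ΣF_y = -634 N.
For equilibrium the remaining force must supply (−ΣF_x, −ΣF_y) = (143.4, 634) N.
Magnitude = √((143.4)² + (634)²) = 650 N; direction = atan2(634, 143.4) = 77.3°.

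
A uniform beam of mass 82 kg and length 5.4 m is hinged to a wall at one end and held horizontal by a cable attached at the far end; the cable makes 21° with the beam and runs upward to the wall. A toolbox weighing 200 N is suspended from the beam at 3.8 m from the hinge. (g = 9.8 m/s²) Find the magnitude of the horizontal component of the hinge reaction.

H_x ≈ 1410 N

Take torques about the hinge: T sin 21° · 5.4 = 82×9.8×2.7 + 200×3.8 = 2929.7 N·m.
So T = 2929.7 / (0.3584 × 5.4) = 1513.9 N.
ΣF_x = 0: H_x = T cos 21° = 1413.4 N.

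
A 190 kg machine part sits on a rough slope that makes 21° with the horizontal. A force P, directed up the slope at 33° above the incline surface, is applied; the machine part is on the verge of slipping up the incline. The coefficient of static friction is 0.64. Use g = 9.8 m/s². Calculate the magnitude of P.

P ≈ 1500 N

On the verge of sliding up the incline, friction equals μN and acts down the slope.
Perpendicular: N + P sin 33° = W cos 21° = 1738 N.
Along incline: P cos 33° = W sin 21° + μN  with W sin 21° = 667.3 N.
Solving the pair for P and N: P = 1499 N, N = 921.8 N (and f = μN = 590 N).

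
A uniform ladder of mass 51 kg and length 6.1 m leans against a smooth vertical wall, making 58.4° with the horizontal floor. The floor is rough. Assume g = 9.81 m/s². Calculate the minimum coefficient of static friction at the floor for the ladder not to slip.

ΣF_y = 0: N_floor = 51×9.81 = 500.31 N.
Torques about the foot: N_wall · 6.1 sin 58.4° = 51×9.81×3.05 cos 58.4° → N_wall = 153.9 N.
ΣF_x = 0: f_floor = N_wall = 153.9 N.
μ_min = f_floor / N_floor = 153.9 / 500.31 = 0.3076.

μ_min ≈ 0.308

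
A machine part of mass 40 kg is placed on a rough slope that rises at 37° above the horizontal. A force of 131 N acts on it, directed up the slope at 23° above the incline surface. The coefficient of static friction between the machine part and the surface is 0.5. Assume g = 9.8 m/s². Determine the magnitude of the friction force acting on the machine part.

f ≈ 115 N

Axes along / perpendicular to the incline. W sin 37° = 235.9 N down-slope; W cos 37° = 313.1 N into the surface.
Perpendicular: N = W cos 37° − P sin 23° = 313.1 − 51.19 = 261.9 N.
Along incline: P cos 23° + f = W sin 37° (friction acts up-slope) → f = 235.9 − 120.6 = 115.3 N.
|f| = 115.3 N ≤ μN = 130.9 N, so the machine part is indeed static.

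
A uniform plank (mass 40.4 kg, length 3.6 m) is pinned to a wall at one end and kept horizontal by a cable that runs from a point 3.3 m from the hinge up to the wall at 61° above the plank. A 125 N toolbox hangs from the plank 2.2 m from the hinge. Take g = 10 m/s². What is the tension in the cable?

T ≈ 347 N

Take torques about the hinge: T sin 61° · 3.3 = 40.4×10×1.8 + 125×2.2 = 1002.2 N·m.
So T = 1002.2 / (0.8746 × 3.3) = 347.23 N.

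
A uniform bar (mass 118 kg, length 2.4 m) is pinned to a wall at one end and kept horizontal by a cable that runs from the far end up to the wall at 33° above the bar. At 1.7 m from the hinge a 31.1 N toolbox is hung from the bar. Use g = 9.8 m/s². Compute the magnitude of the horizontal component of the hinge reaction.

Take torques about the hinge: T sin 33° · 2.4 = 118×9.8×1.2 + 31.1×1.7 = 1440.6 N·m.
So T = 1440.6 / (0.5446 × 2.4) = 1102.1 N.
ΣF_x = 0: H_x = T cos 33° = 924.27 N.

H_x ≈ 924 N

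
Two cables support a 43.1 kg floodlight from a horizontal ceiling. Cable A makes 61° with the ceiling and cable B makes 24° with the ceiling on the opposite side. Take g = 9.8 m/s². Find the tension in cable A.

Weight W = 43.1 × 9.8 = 422.4 N acts straight down.
Horizontal: T_A cos 61° = T_B cos 24°  →  T_B = 0.5307 T_A.
Vertical: T_A sin 61° + T_B sin 24° = 422.4.
Substituting the horizontal relation into the vertical equation gives 1.09 T_A = 422.4, so T_A = 387.3 N.

T_A ≈ 387 N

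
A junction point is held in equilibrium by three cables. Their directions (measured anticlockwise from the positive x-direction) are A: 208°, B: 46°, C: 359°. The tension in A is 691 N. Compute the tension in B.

Resolve: ΣF_x = 691 cos 208° + T_B cos 46° + T_C cos 359° = 0.
        ΣF_y = 691 sin 208° + T_B sin 46° + T_C sin 359° = 0.
The known terms sum to (-610.1, -324.4) N, so 0.6947 T_B + 0.9998 T_C = 610.1 and 0.7193 T_B − 0.0175 T_C = 324.4.
Solving simultaneously: T_B = 458.1 N, T_C = 292 N.

T_B ≈ 458 N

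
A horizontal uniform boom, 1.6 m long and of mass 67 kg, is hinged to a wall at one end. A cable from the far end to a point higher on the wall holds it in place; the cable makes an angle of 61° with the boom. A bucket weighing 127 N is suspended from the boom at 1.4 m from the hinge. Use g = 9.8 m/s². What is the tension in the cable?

T ≈ 502 N

Take torques about the hinge: T sin 61° · 1.6 = 67×9.8×0.8 + 127×1.4 = 703.08 N·m.
So T = 703.08 / (0.8746 × 1.6) = 502.42 N.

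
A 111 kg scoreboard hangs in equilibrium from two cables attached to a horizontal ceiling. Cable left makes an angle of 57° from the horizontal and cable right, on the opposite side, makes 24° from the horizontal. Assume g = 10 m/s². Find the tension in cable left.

T_left ≈ 1030 N

Weight W = 111 × 10 = 1110 N acts straight down.
Horizontal: T_left cos 57° = T_right cos 24°  →  T_right = 0.5962 T_left.
Vertical: T_left sin 57° + T_right sin 24° = 1110.
Substituting the horizontal relation into the vertical equation gives 1.081 T_left = 1110, so T_left = 1027 N.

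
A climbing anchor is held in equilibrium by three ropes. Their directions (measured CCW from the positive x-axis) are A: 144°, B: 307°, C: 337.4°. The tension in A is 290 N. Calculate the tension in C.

T_C ≈ 168 N

Resolve: ΣF_x = 290 cos 144° + T_B cos 307° + T_C cos 337.4° = 0.
        ΣF_y = 290 sin 144° + T_B sin 307° + T_C sin 337.4° = 0.
The known terms sum to (-234.6, 170.5) N, so 0.6018 T_B + 0.9232 T_C = 234.6 and -0.7986 T_B − 0.3843 T_C = -170.5.
Solving simultaneously: T_B = 132.8 N, T_C = 167.6 N.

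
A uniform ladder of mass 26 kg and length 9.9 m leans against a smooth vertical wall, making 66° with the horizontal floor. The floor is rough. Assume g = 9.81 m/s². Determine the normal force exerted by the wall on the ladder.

Torques about the foot: N_wall · 9.9 sin 66° = 26×9.81×4.95 cos 66° → N_wall = 56.78 N.

N_wall ≈ 56.8 N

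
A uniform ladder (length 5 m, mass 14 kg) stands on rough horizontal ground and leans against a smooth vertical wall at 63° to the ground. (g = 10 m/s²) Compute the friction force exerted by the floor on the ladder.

Torques about the foot: N_wall · 5 sin 63° = 14×10×2.5 cos 63° → N_wall = 35.667 N.
ΣF_x = 0: f_floor = N_wall = 35.667 N.

f ≈ 35.7 N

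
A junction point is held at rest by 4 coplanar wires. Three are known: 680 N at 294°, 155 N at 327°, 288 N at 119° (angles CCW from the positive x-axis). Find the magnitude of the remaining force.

F ≈ 526 N

Sum the known components: ΣF_x = 266.9 N, ΣF_y = -453.7 N.
For equilibrium the remaining force must supply (−ΣF_x, −ΣF_y) = (-266.9, 453.7) N.
Magnitude = √((-266.9)² + (453.7)²) = 526.4 N; direction = atan2(453.7, -266.9) = 120.5°.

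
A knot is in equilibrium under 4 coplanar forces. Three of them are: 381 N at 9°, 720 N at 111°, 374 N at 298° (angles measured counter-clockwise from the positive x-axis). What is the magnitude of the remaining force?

Sum the known components: ΣF_x = 293.9 N, ΣF_y = 401.6 N.
For equilibrium the remaining force must supply (−ΣF_x, −ΣF_y) = (-293.9, -401.6) N.
Magnitude = √((-293.9)² + (-401.6)²) = 497.6 N; direction = atan2(-401.6, -293.9) = 233.8°.

F ≈ 498 N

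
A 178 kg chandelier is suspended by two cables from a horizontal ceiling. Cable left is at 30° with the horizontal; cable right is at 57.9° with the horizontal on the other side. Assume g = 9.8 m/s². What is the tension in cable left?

Weight W = 178 × 9.8 = 1744 N acts straight down.
Horizontal: T_left cos 30° = T_right cos 57.9°  →  T_right = 1.63 T_left.
Vertical: T_left sin 30° + T_right sin 57.9° = 1744.
Substituting the horizontal relation into the vertical equation gives 1.881 T_left = 1744, so T_left = 927.6 N.

T_left ≈ 928 N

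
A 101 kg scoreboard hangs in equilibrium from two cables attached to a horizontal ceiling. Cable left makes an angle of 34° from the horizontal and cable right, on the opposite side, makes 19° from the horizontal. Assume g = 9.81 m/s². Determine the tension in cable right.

T_right ≈ 1030 N

Weight W = 101 × 9.81 = 990.8 N acts straight down.
Horizontal: T_left cos 34° = T_right cos 19°  →  T_left = 1.141 T_right.
Vertical: T_left sin 34° + T_right sin 19° = 990.8.
Substituting the horizontal relation into the vertical equation gives 0.9633 T_right = 990.8, so T_right = 1029 N.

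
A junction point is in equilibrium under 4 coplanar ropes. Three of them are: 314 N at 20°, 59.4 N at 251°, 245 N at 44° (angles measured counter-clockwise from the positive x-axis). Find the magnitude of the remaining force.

F ≈ 503 N

Sum the known components: ΣF_x = 452 N, ΣF_y = 221.4 N.
For equilibrium the remaining force must supply (−ΣF_x, −ΣF_y) = (-452, -221.4) N.
Magnitude = √((-452)² + (-221.4)²) = 503.3 N; direction = atan2(-221.4, -452) = 206.1°.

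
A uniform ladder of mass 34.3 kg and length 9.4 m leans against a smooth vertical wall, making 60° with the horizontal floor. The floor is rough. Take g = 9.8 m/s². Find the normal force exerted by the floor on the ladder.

N_floor ≈ 336 N

ΣF_y = 0: N_floor = 34.3×9.8 = 336.14 N.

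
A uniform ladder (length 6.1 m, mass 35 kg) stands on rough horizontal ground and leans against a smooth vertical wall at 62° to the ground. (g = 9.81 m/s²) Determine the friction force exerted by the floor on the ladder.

Torques about the foot: N_wall · 6.1 sin 62° = 35×9.81×3.05 cos 62° → N_wall = 91.281 N.
ΣF_x = 0: f_floor = N_wall = 91.281 N.

f ≈ 91.3 N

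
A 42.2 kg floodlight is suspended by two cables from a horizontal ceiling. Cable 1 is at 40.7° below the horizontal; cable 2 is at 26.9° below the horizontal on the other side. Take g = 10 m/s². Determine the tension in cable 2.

T_2 ≈ 346 N

Weight W = 42.2 × 10 = 422 N acts straight down.
Horizontal: T_1 cos 40.7° = T_2 cos 26.9°  →  T_1 = 1.176 T_2.
Vertical: T_1 sin 40.7° + T_2 sin 26.9° = 422.
Substituting the horizontal relation into the vertical equation gives 1.22 T_2 = 422, so T_2 = 346 N.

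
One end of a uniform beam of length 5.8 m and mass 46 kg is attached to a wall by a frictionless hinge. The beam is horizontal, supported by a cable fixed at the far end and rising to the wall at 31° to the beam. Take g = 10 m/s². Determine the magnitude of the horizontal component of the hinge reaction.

Take torques about the hinge: T sin 31° · 5.8 = 46×10×2.9 = 1334 N·m.
So T = 1334 / (0.5150 × 5.8) = 446.57 N.
ΣF_x = 0: H_x = T cos 31° = 382.78 N.

H_x ≈ 383 N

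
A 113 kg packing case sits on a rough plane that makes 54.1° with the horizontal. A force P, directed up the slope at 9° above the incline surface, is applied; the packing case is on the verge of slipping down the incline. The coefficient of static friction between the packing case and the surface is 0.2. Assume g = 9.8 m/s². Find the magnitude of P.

On the verge of sliding down the incline, friction equals μN and acts up the slope.
Perpendicular: N + P sin 9° = W cos 54.1° = 649.3 N.
Along incline: P cos 9° + μN = W sin 54.1° with W sin 54.1° = 897 N.
Solving the pair for P and N: P = 802.1 N, N = 523.9 N (and f = μN = 104.8 N).

P ≈ 802 N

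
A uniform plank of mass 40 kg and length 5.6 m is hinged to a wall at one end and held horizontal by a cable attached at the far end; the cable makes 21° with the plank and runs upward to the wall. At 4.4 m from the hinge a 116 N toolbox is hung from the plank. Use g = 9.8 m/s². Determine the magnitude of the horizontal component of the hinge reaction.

H_x ≈ 748 N

Take torques about the hinge: T sin 21° · 5.6 = 40×9.8×2.8 + 116×4.4 = 1608 N·m.
So T = 1608 / (0.3584 × 5.6) = 801.25 N.
ΣF_x = 0: H_x = T cos 21° = 748.03 N.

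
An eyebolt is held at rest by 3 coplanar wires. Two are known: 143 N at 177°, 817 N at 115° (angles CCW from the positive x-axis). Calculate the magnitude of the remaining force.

Sum the known components: ΣF_x = -488.1 N, ΣF_y = 747.9 N.
For equilibrium the remaining force must supply (−ΣF_x, −ΣF_y) = (488.1, -747.9) N.
Magnitude = √((488.1)² + (-747.9)²) = 893.1 N; direction = atan2(-747.9, 488.1) = 303.1°.

F ≈ 893 N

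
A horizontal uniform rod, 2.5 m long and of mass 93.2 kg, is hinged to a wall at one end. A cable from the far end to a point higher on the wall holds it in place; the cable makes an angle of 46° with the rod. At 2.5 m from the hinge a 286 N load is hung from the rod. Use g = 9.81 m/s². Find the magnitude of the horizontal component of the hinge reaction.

H_x ≈ 718 N

Take torques about the hinge: T sin 46° · 2.5 = 93.2×9.81×1.25 + 286×2.5 = 1857.9 N·m.
So T = 1857.9 / (0.7193 × 2.5) = 1033.1 N.
ΣF_x = 0: H_x = T cos 46° = 717.65 N.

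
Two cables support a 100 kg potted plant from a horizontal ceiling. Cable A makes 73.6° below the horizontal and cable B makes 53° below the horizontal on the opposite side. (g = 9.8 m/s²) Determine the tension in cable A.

Weight W = 100 × 9.8 = 980 N acts straight down.
Horizontal: T_A cos 73.6° = T_B cos 53°  →  T_B = 0.4691 T_A.
Vertical: T_A sin 73.6° + T_B sin 53° = 980.
Substituting the horizontal relation into the vertical equation gives 1.334 T_A = 980, so T_A = 734.6 N.

T_A ≈ 735 N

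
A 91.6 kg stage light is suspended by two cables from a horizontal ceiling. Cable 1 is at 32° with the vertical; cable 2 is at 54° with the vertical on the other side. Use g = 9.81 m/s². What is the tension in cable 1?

Angles from the horizontal: cable 1 is 90° − 32° = 58°, cable 2 is 90° − 54° = 36°.
Weight W = 91.6 × 9.81 = 898.6 N acts straight down.
Horizontal: T_1 cos 58° = T_2 cos 36°  →  T_2 = 0.655 T_1.
Vertical: T_1 sin 58° + T_2 sin 36° = 898.6.
Substituting the horizontal relation into the vertical equation gives 1.233 T_1 = 898.6, so T_1 = 728.8 N.

T_1 ≈ 729 N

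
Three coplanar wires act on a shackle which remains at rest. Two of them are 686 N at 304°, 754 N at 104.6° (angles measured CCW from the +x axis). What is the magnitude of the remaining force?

Sum the known components: ΣF_x = 193.5 N, ΣF_y = 160.9 N.
For equilibrium the remaining force must supply (−ΣF_x, −ΣF_y) = (-193.5, -160.9) N.
Magnitude = √((-193.5)² + (-160.9)²) = 251.7 N; direction = atan2(-160.9, -193.5) = 219.7°.

F ≈ 252 N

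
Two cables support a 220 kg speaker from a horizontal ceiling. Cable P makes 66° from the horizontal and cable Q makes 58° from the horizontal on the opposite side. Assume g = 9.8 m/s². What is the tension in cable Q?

T_Q ≈ 1060 N

Weight W = 220 × 9.8 = 2156 N acts straight down.
Horizontal: T_P cos 66° = T_Q cos 58°  →  T_P = 1.303 T_Q.
Vertical: T_P sin 66° + T_Q sin 58° = 2156.
Substituting the horizontal relation into the vertical equation gives 2.038 T_Q = 2156, so T_Q = 1058 N.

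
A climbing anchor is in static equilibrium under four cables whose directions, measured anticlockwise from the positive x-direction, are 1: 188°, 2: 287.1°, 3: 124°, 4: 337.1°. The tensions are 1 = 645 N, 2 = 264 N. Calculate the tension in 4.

T_4 ≈ 1200 N

Resolve: ΣF_x = 645 cos 188° + 264 cos 287.1° + T_3 cos 124° + T_4 cos 337.1° = 0.
        ΣF_y = 645 sin 188° + 264 sin 287.1° + T_3 sin 124° + T_4 sin 337.1° = 0.
The known terms sum to (-561.1, -342.1) N, so -0.5592 T_3 + 0.9212 T_4 = 561.1 and 0.8290 T_3 − 0.3891 T_4 = 342.1.
Solving simultaneously: T_3 = 976.9 N, T_4 = 1202 N.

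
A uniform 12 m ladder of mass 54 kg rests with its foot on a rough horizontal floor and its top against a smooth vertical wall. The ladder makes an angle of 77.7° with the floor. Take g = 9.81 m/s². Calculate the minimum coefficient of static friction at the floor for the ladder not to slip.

μ_min ≈ 0.109

ΣF_y = 0: N_floor = 54×9.81 = 529.74 N.
Torques about the foot: N_wall · 12 sin 77.7° = 54×9.81×6 cos 77.7° → N_wall = 57.751 N.
ΣF_x = 0: f_floor = N_wall = 57.751 N.
μ_min = f_floor / N_floor = 57.751 / 529.74 = 0.109.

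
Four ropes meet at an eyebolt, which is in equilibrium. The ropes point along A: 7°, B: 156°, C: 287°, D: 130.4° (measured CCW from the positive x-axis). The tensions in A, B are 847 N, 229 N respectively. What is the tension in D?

T_D ≈ 1670 N

Resolve: ΣF_x = 847 cos 7° + 229 cos 156° + T_C cos 287° + T_D cos 130.4° = 0.
        ΣF_y = 847 sin 7° + 229 sin 156° + T_C sin 287° + T_D sin 130.4° = 0.
The known terms sum to (631.5, 196.4) N, so 0.2924 T_C − 0.6481 T_D = -631.5 and -0.9563 T_C + 0.7615 T_D = -196.4.
Solving simultaneously: T_C = 1531 N, T_D = 1665 N.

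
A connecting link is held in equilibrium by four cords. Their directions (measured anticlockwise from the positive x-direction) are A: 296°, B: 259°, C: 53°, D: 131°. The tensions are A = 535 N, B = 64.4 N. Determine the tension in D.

T_D ≈ 516 N

Resolve: ΣF_x = 535 cos 296° + 64.4 cos 259° + T_C cos 53° + T_D cos 131° = 0.
        ΣF_y = 535 sin 296° + 64.4 sin 259° + T_C sin 53° + T_D sin 131° = 0.
The known terms sum to (222.2, -544.1) N, so 0.6018 T_C − 0.6561 T_D = -222.2 and 0.7986 T_C + 0.7547 T_D = 544.1.
Solving simultaneously: T_C = 193.4 N, T_D = 516.2 N.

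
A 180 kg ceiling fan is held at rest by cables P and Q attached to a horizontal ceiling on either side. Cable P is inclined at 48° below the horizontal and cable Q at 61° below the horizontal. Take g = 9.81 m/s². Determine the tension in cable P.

Weight W = 180 × 9.81 = 1766 N acts straight down.
Horizontal: T_P cos 48° = T_Q cos 61°  →  T_Q = 1.38 T_P.
Vertical: T_P sin 48° + T_Q sin 61° = 1766.
Substituting the horizontal relation into the vertical equation gives 1.95 T_P = 1766, so T_P = 905.4 N.

T_P ≈ 905 N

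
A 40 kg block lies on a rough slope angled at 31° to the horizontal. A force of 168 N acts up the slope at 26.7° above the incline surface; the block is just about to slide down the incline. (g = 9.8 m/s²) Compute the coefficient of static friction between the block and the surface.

On the verge of sliding down the incline, friction is at its maximum μN and acts up the slope.
Perpendicular to incline: N = W cos 31° − P sin 26.7° = 336 − 75.49 = 260.5 N.
Along incline: P cos 26.7° + μN = W sin 31° → μ = (W sin 31° − P cos 26.7°) / N = 0.1989.

μ ≈ 0.199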